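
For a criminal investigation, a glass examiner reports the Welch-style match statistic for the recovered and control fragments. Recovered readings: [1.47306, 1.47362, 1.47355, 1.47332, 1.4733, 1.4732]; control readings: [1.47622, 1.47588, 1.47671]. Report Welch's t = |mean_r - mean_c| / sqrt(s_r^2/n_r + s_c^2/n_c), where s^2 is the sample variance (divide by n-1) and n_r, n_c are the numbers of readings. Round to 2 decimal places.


Welch's t-criterion for glass RI comparison:
Recovered mean = sum / n_r = 8.84005 / 6 = 1.4733417
Control mean = sum / n_c = 4.42881 / 3 = 1.47627
Recovered sample variance s_r^2 = 4.44967e-08
Control sample variance s_c^2 = 1.741e-07
Welch SE (unpooled) = sqrt(s_r^2/n_r + s_c^2/n_c) = sqrt(7.41611e-09 + 5.80333e-08) = sqrt(6.54494e-08) = 0.000255831
|mean_r - mean_c| = 0.00292833
t = 0.00292833 / 0.000255831 = 11.45

11.45


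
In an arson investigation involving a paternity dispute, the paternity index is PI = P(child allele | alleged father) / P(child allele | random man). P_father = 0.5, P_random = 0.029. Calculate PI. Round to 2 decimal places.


Paternity Index calculation:
PI = P(allele|father) / P(allele|random)
PI = 0.5 / 0.029
PI = 17.24

17.24


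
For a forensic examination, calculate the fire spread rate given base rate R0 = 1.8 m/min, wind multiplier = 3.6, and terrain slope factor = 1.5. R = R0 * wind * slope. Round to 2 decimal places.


Fire spread rate calculation:
R = R0 * wind_factor * slope_factor
= 1.8 * 3.6 * 1.5
= 6.48 * 1.5
= 9.72 m/min

9.72


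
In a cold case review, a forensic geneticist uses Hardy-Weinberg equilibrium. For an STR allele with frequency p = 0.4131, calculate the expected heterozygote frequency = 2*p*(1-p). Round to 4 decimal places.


Hardy-Weinberg heterozygote frequency:
q = 1 - p = 1 - 0.4131 = 0.5869
2pq = 2 * 0.4131 * 0.5869 = 0.4849

0.4849


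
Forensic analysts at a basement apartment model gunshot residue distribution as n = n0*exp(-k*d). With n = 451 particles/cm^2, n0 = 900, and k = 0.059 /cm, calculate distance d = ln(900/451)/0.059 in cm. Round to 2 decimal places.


GSR distance calculation:
n0/n = 900 / 451 = 1.995565
ln(n0/n) = 0.690927
d = 0.690927 / 0.059 = 11.71 cm

11.71


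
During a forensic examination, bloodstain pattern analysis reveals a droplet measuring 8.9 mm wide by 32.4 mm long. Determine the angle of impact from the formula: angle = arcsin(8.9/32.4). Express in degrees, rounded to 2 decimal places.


Blood spatter impact angle calculation:
width / length = 8.9 / 32.4 = 0.274691
angle = arcsin(0.274691)
angle = 15.94 degrees

15.94


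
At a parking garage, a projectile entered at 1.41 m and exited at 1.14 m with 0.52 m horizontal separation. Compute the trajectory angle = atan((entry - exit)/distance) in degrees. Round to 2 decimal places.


Bullet trajectory angle:
Height difference = 1.41 - 1.14 = 0.27 m
angle = atan(0.27 / 0.52)
angle = atan(0.519231)
angle = 27.44 degrees

27.44


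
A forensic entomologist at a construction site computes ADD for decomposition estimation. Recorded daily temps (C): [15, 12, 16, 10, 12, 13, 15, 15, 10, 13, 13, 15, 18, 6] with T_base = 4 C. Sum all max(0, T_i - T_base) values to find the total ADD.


Computing ADD day by day:
Day 1: max(0, 15 - 4) = 11
Day 2: max(0, 12 - 4) = 8
Day 3: max(0, 16 - 4) = 12
Day 4: max(0, 10 - 4) = 6
Day 5: max(0, 12 - 4) = 8
Day 6: max(0, 13 - 4) = 9
Day 7: max(0, 15 - 4) = 11
Day 8: max(0, 15 - 4) = 11
Day 9: max(0, 10 - 4) = 6
Day 10: max(0, 13 - 4) = 9
Day 11: max(0, 13 - 4) = 9
Day 12: max(0, 15 - 4) = 11
Day 13: max(0, 18 - 4) = 14
Day 14: max(0, 6 - 4) = 2
Total ADD = 127

127


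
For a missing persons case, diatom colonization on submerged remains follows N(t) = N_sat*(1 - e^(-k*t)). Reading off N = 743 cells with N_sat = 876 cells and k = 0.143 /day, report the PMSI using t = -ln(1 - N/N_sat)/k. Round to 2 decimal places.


PMSI from diatom colonization curve:
N / N_sat = 743 / 876 = 0.848174
1 - N/N_sat = 0.151826
ln(1 - N/N_sat) = -1.88502
t = -ln(1 - N/N_sat) / k = -(-1.88502) / 0.143 = 13.18 days

13.18


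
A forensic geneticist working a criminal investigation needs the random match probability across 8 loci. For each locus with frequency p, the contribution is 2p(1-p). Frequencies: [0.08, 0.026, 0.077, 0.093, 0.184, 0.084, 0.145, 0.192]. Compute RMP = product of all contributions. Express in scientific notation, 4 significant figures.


Computing RMP for 8 loci:
Locus 1: 2 * 0.08 * 0.92 = 0.1472
Locus 2: 2 * 0.026 * 0.974 = 0.050648
Locus 3: 2 * 0.077 * 0.923 = 0.142142
Locus 4: 2 * 0.093 * 0.907 = 0.168702
Locus 5: 2 * 0.184 * 0.816 = 0.300288
Locus 6: 2 * 0.084 * 0.916 = 0.153888
Locus 7: 2 * 0.145 * 0.855 = 0.24795
Locus 8: 2 * 0.192 * 0.808 = 0.310272
RMP = 6.356e-07

6.356e-07


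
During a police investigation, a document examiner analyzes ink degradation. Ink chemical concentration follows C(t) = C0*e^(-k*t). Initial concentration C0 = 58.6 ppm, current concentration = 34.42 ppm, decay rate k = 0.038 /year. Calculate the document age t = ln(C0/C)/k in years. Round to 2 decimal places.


Document age estimation:
C0/C = 58.6 / 34.42 = 1.702499
ln(C0/C) = 0.532097
t = 0.532097 / 0.038 = 14.00 years

14.00


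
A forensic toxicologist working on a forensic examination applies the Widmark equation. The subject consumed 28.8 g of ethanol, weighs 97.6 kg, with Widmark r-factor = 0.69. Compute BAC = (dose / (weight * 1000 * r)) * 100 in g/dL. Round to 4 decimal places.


Applying the Widmark formula:
BAC = (dose_g / (body_wt * 1000 * r)) * 100
Denominator = 97.6 * 1000 * 0.69 = 67344
BAC = (28.8 / 67344) * 100
BAC = 0.0428 g/dL

0.0428


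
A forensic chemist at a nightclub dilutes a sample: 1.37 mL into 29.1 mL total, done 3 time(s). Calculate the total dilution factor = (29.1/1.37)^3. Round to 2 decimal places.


Dilution factor calculation:
Single dilution = V_total / V_sample = 29.1 / 1.37 ≈ 21.240876
Number of dilutions = 3
Total DF = (29.1 / 1.37)^3 (full precision, rounded at the end) = 9583.35

9583.35


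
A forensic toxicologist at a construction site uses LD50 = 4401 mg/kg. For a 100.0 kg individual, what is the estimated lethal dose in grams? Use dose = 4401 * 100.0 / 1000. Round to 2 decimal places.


Lethal dose calculation:
Lethal dose = LD50 * body_weight / 1000
= 4401 * 100.0 / 1000
= 440100 / 1000
= 440.10 g

440.10


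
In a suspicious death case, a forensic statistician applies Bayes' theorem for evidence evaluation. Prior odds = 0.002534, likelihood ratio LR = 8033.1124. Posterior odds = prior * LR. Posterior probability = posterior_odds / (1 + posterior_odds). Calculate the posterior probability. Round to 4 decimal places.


Bayesian evidence evaluation:
Posterior odds = prior_odds * LR = 0.002534 * 8033.1124 = 20.35591
Posterior probability = posterior_odds / (1 + posterior_odds)
= 20.35591 / (1 + 20.35591)
= 20.35591 / 21.35591
= 0.9532

0.9532


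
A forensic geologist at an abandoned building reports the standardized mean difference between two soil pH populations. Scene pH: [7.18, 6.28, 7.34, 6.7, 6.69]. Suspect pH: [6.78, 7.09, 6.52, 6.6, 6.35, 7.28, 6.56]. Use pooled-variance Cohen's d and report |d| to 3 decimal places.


Pooled-variance Cohen's d for soil pH comparison:
Scene mean = 34.19 / 5 = 6.838
Suspect mean = 47.18 / 7 = 6.74
Scene sample variance s_s^2 = 0.18032
Suspect sample variance s_c^2 = 0.111367
Pooled variance = ((n_s-1)*s_s^2 + (n_c-1)*s_c^2) / (n_s + n_c - 2) = 0.138948
Pooled SD = sqrt(0.138948) = 0.372757
Mean difference = 0.098
|d| = |0.098| / 0.372757 = 0.263

0.263


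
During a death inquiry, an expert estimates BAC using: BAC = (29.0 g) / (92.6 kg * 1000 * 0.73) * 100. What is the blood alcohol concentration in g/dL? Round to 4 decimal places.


Applying the Widmark formula:
BAC = (dose_g / (body_wt * 1000 * r)) * 100
Denominator = 92.6 * 1000 * 0.73 = 67598
BAC = (29.0 / 67598) * 100
BAC = 0.0429 g/dL

0.0429


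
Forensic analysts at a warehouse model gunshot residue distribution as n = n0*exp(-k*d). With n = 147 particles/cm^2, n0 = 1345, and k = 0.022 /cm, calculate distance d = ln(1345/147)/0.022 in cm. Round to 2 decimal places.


GSR distance calculation:
n0/n = 1345 / 147 = 9.14966
ln(n0/n) = 2.213717
d = 2.213717 / 0.022 = 100.62 cm

100.62


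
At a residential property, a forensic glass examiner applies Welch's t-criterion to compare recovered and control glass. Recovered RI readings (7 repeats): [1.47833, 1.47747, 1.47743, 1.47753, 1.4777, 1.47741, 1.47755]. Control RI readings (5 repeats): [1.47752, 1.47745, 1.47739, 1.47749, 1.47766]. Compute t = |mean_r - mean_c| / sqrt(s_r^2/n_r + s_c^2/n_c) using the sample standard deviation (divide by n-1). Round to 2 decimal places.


Welch's t-criterion for glass RI comparison:
Recovered mean = sum / n_r = 10.34342 / 7 = 1.4776314
Control mean = sum / n_c = 7.38751 / 5 = 1.477502
Recovered sample variance s_r^2 = 1.04214e-07
Control sample variance s_c^2 = 1.017e-08
Welch SE (unpooled) = sqrt(s_r^2/n_r + s_c^2/n_c) = sqrt(1.48878e-08 + 2.034e-09) = sqrt(1.69218e-08) = 0.000130084
|mean_r - mean_c| = 0.000129429
t = 0.000129429 / 0.000130084 = 0.99

0.99


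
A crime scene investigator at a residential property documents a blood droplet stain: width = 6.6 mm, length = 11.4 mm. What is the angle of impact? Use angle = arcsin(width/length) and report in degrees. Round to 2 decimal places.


Blood spatter impact angle calculation:
width / length = 6.6 / 11.4 = 0.578947
angle = arcsin(0.578947)
angle = 35.38 degrees

35.38


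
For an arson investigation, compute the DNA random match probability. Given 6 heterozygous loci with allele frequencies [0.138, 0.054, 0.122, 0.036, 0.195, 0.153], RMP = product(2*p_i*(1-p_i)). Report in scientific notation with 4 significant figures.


Computing RMP for 6 loci:
Locus 1: 2 * 0.138 * 0.862 = 0.237912
Locus 2: 2 * 0.054 * 0.946 = 0.102168
Locus 3: 2 * 0.122 * 0.878 = 0.214232
Locus 4: 2 * 0.036 * 0.964 = 0.069408
Locus 5: 2 * 0.195 * 0.805 = 0.31395
Locus 6: 2 * 0.153 * 0.847 = 0.259182
RMP = 2.941e-05

2.941e-05


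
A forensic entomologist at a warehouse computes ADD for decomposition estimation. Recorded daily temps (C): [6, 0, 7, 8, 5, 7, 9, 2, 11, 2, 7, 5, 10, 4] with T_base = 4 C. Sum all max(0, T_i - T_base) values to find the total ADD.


Computing ADD day by day:
Day 1: max(0, 6 - 4) = 2
Day 2: max(0, 0 - 4) = 0
Day 3: max(0, 7 - 4) = 3
Day 4: max(0, 8 - 4) = 4
Day 5: max(0, 5 - 4) = 1
Day 6: max(0, 7 - 4) = 3
Day 7: max(0, 9 - 4) = 5
Day 8: max(0, 2 - 4) = 0
Day 9: max(0, 11 - 4) = 7
Day 10: max(0, 2 - 4) = 0
Day 11: max(0, 7 - 4) = 3
Day 12: max(0, 5 - 4) = 1
Day 13: max(0, 10 - 4) = 6
Day 14: max(0, 4 - 4) = 0
Total ADD = 35

35


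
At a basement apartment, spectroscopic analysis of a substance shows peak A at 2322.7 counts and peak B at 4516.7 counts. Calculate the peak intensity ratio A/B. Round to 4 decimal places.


Spectral peak ratio:
Peak A = 2322.7 counts
Peak B = 4516.7 counts
Ratio = 2322.7 / 4516.7 = 0.5142

0.5142


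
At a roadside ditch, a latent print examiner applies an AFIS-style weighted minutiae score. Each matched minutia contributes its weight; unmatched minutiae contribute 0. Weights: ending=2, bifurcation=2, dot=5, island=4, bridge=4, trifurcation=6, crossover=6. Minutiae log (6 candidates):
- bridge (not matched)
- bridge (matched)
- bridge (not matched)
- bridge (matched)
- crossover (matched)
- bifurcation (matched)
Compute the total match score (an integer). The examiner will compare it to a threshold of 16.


Weighted minutiae match score:
  bridge: not matched, +0
  bridge: matched, +4 (running total 4)
  bridge: not matched, +0
  bridge: matched, +4 (running total 8)
  crossover: matched, +6 (running total 14)
  bifurcation: matched, +2 (running total 16)
Total score = 16
Threshold = 16; verdict = identification

16


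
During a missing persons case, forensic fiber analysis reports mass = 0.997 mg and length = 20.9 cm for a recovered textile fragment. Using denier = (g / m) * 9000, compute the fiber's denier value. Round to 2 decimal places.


Denier calculation:
Mass in grams = 0.997 mg / 1000 = 0.000997 g
Length in meters = 20.9 cm / 100 = 0.209 m
Linear density = mass / length = 0.000997 / 0.209 = 0.00477033 g/m
Denier = (g/m) * 9000 = 0.00477033 * 9000 = 42.93

42.93


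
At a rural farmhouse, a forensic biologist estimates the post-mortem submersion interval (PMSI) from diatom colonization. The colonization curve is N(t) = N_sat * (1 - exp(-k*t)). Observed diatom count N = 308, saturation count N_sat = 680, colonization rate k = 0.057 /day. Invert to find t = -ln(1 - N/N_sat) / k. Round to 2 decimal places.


PMSI from diatom colonization curve:
N / N_sat = 308 / 680 = 0.452941
1 - N/N_sat = 0.547059
ln(1 - N/N_sat) = -0.603199
t = -ln(1 - N/N_sat) / k = -(-0.603199) / 0.057 = 10.58 days

10.58


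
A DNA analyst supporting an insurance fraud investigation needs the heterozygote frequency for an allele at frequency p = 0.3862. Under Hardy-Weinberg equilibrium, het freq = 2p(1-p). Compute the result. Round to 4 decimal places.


Hardy-Weinberg heterozygote frequency:
q = 1 - p = 1 - 0.3862 = 0.6138
2pq = 2 * 0.3862 * 0.6138 = 0.4741

0.4741


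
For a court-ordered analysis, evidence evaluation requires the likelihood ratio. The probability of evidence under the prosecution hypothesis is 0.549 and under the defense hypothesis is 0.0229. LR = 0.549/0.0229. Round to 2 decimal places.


Likelihood ratio calculation:
LR = P(E|Hp) / P(E|Hd)
LR = 0.549 / 0.0229
LR = 23.97

23.97


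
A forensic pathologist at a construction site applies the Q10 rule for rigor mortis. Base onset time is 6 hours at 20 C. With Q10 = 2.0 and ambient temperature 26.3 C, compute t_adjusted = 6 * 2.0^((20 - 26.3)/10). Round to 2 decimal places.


Rigor mortis time adjustment:
Exponent = (T_ref - T_actual) / 10 = (20 - 26.3) / 10 = -0.63
Q10 factor = 2.0^-0.63 = 0.64618
t_adjusted = 6 * 0.64618 = 3.88 hours

3.88


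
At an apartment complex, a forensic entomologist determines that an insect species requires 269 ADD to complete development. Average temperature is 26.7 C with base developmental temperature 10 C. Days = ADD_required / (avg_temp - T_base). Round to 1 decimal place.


Insect development time:
Effective temperature = avg_temp - T_base = 26.7 - 10 = 16.7 C
Days = ADD / effective_temp = 269 / 16.7 = 16.1 days

16.1


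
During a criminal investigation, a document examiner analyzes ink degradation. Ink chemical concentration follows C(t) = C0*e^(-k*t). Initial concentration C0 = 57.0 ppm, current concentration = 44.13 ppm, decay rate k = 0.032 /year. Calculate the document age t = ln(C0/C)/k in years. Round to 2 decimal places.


Document age estimation:
C0/C = 57.0 / 44.13 = 1.291638
ln(C0/C) = 0.255911
t = 0.255911 / 0.032 = 8.00 years

8.00


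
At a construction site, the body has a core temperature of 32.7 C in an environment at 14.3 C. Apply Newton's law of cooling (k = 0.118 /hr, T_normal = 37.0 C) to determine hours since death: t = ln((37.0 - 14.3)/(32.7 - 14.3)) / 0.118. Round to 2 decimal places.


Using Newton's law of cooling:
t = ln((T_normal - T_ambient) / (T_body - T_ambient)) / k
T_normal - T_ambient = 22.7
T_body - T_ambient = 18.4
Ratio = 1.233696
ln(ratio) = 0.210015
t = 0.210015 / 0.118 = 1.78 hours

1.78


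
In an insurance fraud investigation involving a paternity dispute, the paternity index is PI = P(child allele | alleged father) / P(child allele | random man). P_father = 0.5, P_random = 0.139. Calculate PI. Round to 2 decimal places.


Paternity Index calculation:
PI = P(allele|father) / P(allele|random)
PI = 0.5 / 0.139
PI = 3.60

3.60


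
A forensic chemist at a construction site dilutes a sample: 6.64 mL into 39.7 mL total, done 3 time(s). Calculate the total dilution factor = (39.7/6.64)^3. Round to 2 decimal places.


Dilution factor calculation:
Single dilution = V_total / V_sample = 39.7 / 6.64 ≈ 5.978916
Number of dilutions = 3
Total DF = (39.7 / 6.64)^3 (full precision, rounded at the end) = 213.73

213.73


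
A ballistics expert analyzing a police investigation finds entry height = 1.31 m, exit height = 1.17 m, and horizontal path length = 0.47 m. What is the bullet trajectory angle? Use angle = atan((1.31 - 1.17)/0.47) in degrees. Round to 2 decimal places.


Bullet trajectory angle:
Height difference = 1.31 - 1.17 = 0.14 m
angle = atan(0.14 / 0.47)
angle = atan(0.297872)
angle = 16.59 degrees

16.59


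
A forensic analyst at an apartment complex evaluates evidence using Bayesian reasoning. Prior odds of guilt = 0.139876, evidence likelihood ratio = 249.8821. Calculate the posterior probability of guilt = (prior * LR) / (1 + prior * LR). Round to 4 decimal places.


Bayesian evidence evaluation:
Posterior odds = prior_odds * LR = 0.139876 * 249.8821 = 34.95251
Posterior probability = posterior_odds / (1 + posterior_odds)
= 34.95251 / (1 + 34.95251)
= 34.95251 / 35.95251
= 0.9722

0.9722


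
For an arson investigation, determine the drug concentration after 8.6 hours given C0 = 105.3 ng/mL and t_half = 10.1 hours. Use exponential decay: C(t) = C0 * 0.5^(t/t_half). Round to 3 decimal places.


Drug concentration decay:
Number of half-lives = t / t_half = 8.6 / 10.1 = 0.851485
Decay factor = 0.5^0.851485 = 0.55421398
C(t) = 105.3 * 0.55421398 = 58.359 ng/mL

58.359


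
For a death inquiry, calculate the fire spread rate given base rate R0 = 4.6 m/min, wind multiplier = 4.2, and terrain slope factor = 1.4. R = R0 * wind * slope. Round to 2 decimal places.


Fire spread rate calculation:
R = R0 * wind_factor * slope_factor
= 4.6 * 4.2 * 1.4
= 19.32 * 1.4
= 27.05 m/min

27.05


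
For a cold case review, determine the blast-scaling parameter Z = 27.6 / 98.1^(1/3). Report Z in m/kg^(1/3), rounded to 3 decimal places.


Scaled distance calculation:
W^(1/3) = 98.1^(1/3) = 4.612004
Z = R / W^(1/3) = 27.6 / 4.612004
Z = 5.984 m/kg^(1/3)

5.984


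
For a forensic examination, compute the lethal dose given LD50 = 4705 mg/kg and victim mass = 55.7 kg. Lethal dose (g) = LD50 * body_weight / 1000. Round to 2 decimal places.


Lethal dose calculation:
Lethal dose = LD50 * body_weight / 1000
= 4705 * 55.7 / 1000
= 262068.5 / 1000
= 262.07 g

262.07


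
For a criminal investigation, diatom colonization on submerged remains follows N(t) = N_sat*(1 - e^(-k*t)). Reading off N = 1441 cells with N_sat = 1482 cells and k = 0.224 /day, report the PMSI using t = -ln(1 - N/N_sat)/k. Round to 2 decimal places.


PMSI from diatom colonization curve:
N / N_sat = 1441 / 1482 = 0.972335
1 - N/N_sat = 0.027665
ln(1 - N/N_sat) = -3.587587
t = -ln(1 - N/N_sat) / k = -(-3.587587) / 0.224 = 16.02 days

16.02


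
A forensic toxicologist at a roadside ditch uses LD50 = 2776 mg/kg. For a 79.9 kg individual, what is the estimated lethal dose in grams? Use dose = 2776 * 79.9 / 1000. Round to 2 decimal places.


Lethal dose calculation:
Lethal dose = LD50 * body_weight / 1000
= 2776 * 79.9 / 1000
= 221802.4 / 1000
= 221.80 g

221.80


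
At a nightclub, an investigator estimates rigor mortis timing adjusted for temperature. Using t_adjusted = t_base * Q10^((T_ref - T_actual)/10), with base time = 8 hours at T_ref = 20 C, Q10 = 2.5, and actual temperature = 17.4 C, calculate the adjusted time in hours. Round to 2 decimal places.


Rigor mortis time adjustment:
Exponent = (T_ref - T_actual) / 10 = (20 - 17.4) / 10 = 0.26
Q10 factor = 2.5^0.26 = 1.26901
t_adjusted = 8 * 1.26901 = 10.15 hours

10.15


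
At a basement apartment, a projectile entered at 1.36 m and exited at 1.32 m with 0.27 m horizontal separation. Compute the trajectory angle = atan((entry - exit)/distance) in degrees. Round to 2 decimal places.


Bullet trajectory angle:
Height difference = 1.36 - 1.32 = 0.04 m
angle = atan(0.04 / 0.27)
angle = atan(0.148148)
angle = 8.43 degrees

8.43


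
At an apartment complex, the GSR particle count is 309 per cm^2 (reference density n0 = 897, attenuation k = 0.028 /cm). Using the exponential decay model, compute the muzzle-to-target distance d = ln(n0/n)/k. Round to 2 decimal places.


GSR distance calculation:
n0/n = 897 / 309 = 2.902913
ln(n0/n) = 1.065715
d = 1.065715 / 0.028 = 38.06 cm

38.06


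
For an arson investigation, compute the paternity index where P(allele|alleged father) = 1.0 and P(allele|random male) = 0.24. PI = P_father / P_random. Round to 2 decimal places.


Paternity Index calculation:
PI = P(allele|father) / P(allele|random)
PI = 1.0 / 0.24
PI = 4.17

4.17


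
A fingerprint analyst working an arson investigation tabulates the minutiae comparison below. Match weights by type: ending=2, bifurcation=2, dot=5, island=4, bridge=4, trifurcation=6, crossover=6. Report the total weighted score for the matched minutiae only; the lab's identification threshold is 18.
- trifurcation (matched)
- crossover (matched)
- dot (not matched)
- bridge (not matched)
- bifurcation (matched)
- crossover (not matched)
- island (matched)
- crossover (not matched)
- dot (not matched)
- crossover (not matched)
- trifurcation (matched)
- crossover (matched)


Weighted minutiae match score:
  trifurcation: matched, +6 (running total 6)
  crossover: matched, +6 (running total 12)
  dot: not matched, +0
  bridge: not matched, +0
  bifurcation: matched, +2 (running total 14)
  crossover: not matched, +0
  island: matched, +4 (running total 18)
  crossover: not matched, +0
  dot: not matched, +0
  crossover: not matched, +0
  trifurcation: matched, +6 (running total 24)
  crossover: matched, +6 (running total 30)
Total score = 30
Threshold = 18; verdict = identification

30


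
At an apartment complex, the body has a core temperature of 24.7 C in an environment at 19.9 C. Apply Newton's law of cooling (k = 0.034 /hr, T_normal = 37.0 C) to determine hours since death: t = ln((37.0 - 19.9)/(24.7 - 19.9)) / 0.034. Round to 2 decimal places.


Using Newton's law of cooling:
t = ln((T_normal - T_ambient) / (T_body - T_ambient)) / k
T_normal - T_ambient = 17.1
T_body - T_ambient = 4.8
Ratio = 3.5625
ln(ratio) = 1.270463
t = 1.270463 / 0.034 = 37.37 hours

37.37


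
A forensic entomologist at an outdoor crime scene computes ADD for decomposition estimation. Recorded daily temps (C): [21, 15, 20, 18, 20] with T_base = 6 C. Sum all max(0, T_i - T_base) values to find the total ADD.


Computing ADD day by day:
Day 1: max(0, 21 - 6) = 15
Day 2: max(0, 15 - 6) = 9
Day 3: max(0, 20 - 6) = 14
Day 4: max(0, 18 - 6) = 12
Day 5: max(0, 20 - 6) = 14
Total ADD = 64

64


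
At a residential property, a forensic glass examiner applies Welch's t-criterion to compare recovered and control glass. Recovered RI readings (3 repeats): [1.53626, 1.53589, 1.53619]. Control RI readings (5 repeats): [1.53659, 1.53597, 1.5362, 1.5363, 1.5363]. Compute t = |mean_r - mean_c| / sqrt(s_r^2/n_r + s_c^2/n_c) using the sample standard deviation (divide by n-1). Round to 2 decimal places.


Welch's t-criterion for glass RI comparison:
Recovered mean = sum / n_r = 4.60834 / 3 = 1.5361133
Control mean = sum / n_c = 7.68136 / 5 = 1.536272
Recovered sample variance s_r^2 = 3.86333e-08
Control sample variance s_c^2 = 4.977e-08
Welch SE (unpooled) = sqrt(s_r^2/n_r + s_c^2/n_c) = sqrt(1.28778e-08 + 9.954e-09) = sqrt(2.28318e-08) = 0.000151102
|mean_r - mean_c| = 0.000158667
t = 0.000158667 / 0.000151102 = 1.05

1.05


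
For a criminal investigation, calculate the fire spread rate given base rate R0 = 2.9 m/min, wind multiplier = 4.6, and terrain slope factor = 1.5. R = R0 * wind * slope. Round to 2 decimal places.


Fire spread rate calculation:
R = R0 * wind_factor * slope_factor
= 2.9 * 4.6 * 1.5
= 13.34 * 1.5
= 20.01 m/min

20.01


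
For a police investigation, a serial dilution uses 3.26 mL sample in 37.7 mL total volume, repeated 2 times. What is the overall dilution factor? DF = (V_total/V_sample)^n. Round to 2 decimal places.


Dilution factor calculation:
Single dilution = V_total / V_sample = 37.7 / 3.26 ≈ 11.564417
Number of dilutions = 2
Total DF = (37.7 / 3.26)^2 (full precision, rounded at the end) = 133.74

133.74


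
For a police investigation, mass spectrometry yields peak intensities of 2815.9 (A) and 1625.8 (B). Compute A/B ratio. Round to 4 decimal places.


Spectral peak ratio:
Peak A = 2815.9 counts
Peak B = 1625.8 counts
Ratio = 2815.9 / 1625.8 = 1.7320

1.7320


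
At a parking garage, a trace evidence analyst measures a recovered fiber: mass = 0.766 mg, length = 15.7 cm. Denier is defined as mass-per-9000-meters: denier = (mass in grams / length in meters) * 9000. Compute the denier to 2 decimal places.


Denier calculation:
Mass in grams = 0.766 mg / 1000 = 0.000766 g
Length in meters = 15.7 cm / 100 = 0.157 m
Linear density = mass / length = 0.000766 / 0.157 = 0.00487898 g/m
Denier = (g/m) * 9000 = 0.00487898 * 9000 = 43.91

43.91


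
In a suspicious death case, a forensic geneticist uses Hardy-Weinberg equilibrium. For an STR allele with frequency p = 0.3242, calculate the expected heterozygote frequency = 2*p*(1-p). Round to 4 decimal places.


Hardy-Weinberg heterozygote frequency:
q = 1 - p = 1 - 0.3242 = 0.6758
2pq = 2 * 0.3242 * 0.6758 = 0.4382

0.4382


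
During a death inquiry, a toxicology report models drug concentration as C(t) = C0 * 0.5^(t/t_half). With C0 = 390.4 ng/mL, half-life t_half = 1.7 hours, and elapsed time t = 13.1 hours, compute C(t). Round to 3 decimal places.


Drug concentration decay:
Number of half-lives = t / t_half = 13.1 / 1.7 = 7.705882
Decay factor = 0.5^7.705882 = 0.00478959
C(t) = 390.4 * 0.00478959 = 1.870 ng/mL

1.870


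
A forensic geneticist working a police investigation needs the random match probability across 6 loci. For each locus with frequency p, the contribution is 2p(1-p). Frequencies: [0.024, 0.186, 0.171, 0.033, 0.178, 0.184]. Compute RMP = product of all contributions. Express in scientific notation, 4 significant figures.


Computing RMP for 6 loci:
Locus 1: 2 * 0.024 * 0.976 = 0.046848
Locus 2: 2 * 0.186 * 0.814 = 0.302808
Locus 3: 2 * 0.171 * 0.829 = 0.283518
Locus 4: 2 * 0.033 * 0.967 = 0.063822
Locus 5: 2 * 0.178 * 0.822 = 0.292632
Locus 6: 2 * 0.184 * 0.816 = 0.300288
RMP = 2.256e-05

2.256e-05


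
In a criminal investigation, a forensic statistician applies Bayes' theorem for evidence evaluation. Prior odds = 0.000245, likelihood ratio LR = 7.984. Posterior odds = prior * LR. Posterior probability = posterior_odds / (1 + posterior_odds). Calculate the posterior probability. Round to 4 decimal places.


Bayesian evidence evaluation:
Posterior odds = prior_odds * LR = 0.000245 * 7.984 = 0.00195608
Posterior probability = posterior_odds / (1 + posterior_odds)
= 0.00195608 / (1 + 0.00195608)
= 0.00195608 / 1.00195608
= 0.0020

0.0020


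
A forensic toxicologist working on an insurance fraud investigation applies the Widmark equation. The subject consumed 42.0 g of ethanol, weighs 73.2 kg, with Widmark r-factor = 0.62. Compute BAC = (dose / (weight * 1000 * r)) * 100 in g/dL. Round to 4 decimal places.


Applying the Widmark formula:
BAC = (dose_g / (body_wt * 1000 * r)) * 100
Denominator = 73.2 * 1000 * 0.62 = 45384
BAC = (42.0 / 45384) * 100
BAC = 0.0925 g/dL

0.0925


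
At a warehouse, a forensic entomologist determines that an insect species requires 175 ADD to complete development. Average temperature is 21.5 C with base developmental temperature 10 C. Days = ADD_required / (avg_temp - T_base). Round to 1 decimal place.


Insect development time:
Effective temperature = avg_temp - T_base = 21.5 - 10 = 11.5 C
Days = ADD / effective_temp = 175 / 11.5 = 15.2 days

15.2


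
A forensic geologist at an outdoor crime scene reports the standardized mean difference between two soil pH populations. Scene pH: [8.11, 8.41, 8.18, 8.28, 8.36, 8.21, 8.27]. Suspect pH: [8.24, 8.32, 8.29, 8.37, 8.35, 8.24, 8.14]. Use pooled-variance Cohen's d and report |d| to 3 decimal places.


Pooled-variance Cohen's d for soil pH comparison:
Scene mean = 57.82 / 7 = 8.26
Suspect mean = 57.95 / 7 = 8.278571
Scene sample variance s_s^2 = 0.010733
Suspect sample variance s_c^2 = 0.006248
Pooled variance = ((n_s-1)*s_s^2 + (n_c-1)*s_c^2) / (n_s + n_c - 2) = 0.00849
Pooled SD = sqrt(0.00849) = 0.092141
Mean difference = -0.018571
|d| = |-0.018571| / 0.092141 = 0.202

0.202


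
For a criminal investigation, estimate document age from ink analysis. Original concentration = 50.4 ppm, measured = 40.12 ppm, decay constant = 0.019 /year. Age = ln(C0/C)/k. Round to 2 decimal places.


Document age estimation:
C0/C = 50.4 / 40.12 = 1.256231
ln(C0/C) = 0.228116
t = 0.228116 / 0.019 = 12.01 years

12.01


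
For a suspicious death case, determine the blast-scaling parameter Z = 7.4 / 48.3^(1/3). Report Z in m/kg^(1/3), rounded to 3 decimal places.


Scaled distance calculation:
W^(1/3) = 48.3^(1/3) = 3.641797
Z = R / W^(1/3) = 7.4 / 3.641797
Z = 2.032 m/kg^(1/3)

2.032


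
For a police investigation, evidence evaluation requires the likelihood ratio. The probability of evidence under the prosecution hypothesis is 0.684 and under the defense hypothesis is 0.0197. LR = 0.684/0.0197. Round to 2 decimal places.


Likelihood ratio calculation:
LR = P(E|Hp) / P(E|Hd)
LR = 0.684 / 0.0197
LR = 34.72

34.72


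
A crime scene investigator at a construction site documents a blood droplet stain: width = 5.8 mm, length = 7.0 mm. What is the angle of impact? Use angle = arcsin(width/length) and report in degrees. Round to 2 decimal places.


Blood spatter impact angle calculation:
width / length = 5.8 / 7.0 = 0.828571
angle = arcsin(0.828571)
angle = 55.95 degrees

55.95


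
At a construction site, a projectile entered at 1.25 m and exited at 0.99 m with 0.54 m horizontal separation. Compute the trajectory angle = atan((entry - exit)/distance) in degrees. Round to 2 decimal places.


Bullet trajectory angle:
Height difference = 1.25 - 0.99 = 0.26 m
angle = atan(0.26 / 0.54)
angle = atan(0.481481)
angle = 25.71 degrees

25.71


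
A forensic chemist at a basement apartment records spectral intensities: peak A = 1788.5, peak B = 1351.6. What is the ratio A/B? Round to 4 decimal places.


Spectral peak ratio:
Peak A = 1788.5 counts
Peak B = 1351.6 counts
Ratio = 1788.5 / 1351.6 = 1.3232

1.3232


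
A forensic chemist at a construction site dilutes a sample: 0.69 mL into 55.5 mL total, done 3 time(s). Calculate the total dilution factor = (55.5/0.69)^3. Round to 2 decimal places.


Dilution factor calculation:
Single dilution = V_total / V_sample = 55.5 / 0.69 ≈ 80.434783
Number of dilutions = 3
Total DF = (55.5 / 0.69)^3 (full precision, rounded at the end) = 520393.28

520393.28


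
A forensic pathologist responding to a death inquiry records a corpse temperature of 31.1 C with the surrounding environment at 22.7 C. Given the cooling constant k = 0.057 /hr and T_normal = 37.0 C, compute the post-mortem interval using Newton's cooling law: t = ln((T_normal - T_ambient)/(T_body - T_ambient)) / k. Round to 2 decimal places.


Using Newton's law of cooling:
t = ln((T_normal - T_ambient) / (T_body - T_ambient)) / k
T_normal - T_ambient = 14.3
T_body - T_ambient = 8.4
Ratio = 1.702381
ln(ratio) = 0.532028
t = 0.532028 / 0.057 = 9.33 hours

9.33


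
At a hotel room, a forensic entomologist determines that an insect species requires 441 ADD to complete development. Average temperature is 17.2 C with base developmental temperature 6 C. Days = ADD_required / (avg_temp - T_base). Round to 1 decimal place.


Insect development time:
Effective temperature = avg_temp - T_base = 17.2 - 6 = 11.2 C
Days = ADD / effective_temp = 441 / 11.2 = 39.4 days

39.4


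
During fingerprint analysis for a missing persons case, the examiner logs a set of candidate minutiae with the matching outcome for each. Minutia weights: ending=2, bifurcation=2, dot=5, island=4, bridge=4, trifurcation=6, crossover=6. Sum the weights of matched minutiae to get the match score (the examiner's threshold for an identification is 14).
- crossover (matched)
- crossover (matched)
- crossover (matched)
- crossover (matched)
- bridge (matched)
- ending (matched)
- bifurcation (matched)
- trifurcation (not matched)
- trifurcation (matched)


Weighted minutiae match score:
  crossover: matched, +6 (running total 6)
  crossover: matched, +6 (running total 12)
  crossover: matched, +6 (running total 18)
  crossover: matched, +6 (running total 24)
  bridge: matched, +4 (running total 28)
  ending: matched, +2 (running total 30)
  bifurcation: matched, +2 (running total 32)
  trifurcation: not matched, +0
  trifurcation: matched, +6 (running total 38)
Total score = 38
Threshold = 14; verdict = identification

38


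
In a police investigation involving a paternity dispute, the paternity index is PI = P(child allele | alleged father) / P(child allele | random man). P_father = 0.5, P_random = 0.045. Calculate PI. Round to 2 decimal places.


Paternity Index calculation:
PI = P(allele|father) / P(allele|random)
PI = 0.5 / 0.045
PI = 11.11

11.11


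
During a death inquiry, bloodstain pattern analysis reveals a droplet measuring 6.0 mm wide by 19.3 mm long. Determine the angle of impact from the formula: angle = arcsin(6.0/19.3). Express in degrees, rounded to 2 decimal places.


Blood spatter impact angle calculation:
width / length = 6.0 / 19.3 = 0.310881
angle = arcsin(0.310881)
angle = 18.11 degrees

18.11


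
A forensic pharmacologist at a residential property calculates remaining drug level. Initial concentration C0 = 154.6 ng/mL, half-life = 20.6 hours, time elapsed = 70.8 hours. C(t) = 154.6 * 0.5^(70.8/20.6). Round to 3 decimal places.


Drug concentration decay:
Number of half-lives = t / t_half = 70.8 / 20.6 = 3.436893
Decay factor = 0.5^3.436893 = 0.09234048
C(t) = 154.6 * 0.09234048 = 14.276 ng/mL

14.276


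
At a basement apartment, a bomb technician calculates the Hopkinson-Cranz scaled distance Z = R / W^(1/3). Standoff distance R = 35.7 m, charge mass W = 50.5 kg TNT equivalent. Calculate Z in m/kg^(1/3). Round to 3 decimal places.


Scaled distance calculation:
W^(1/3) = 50.5^(1/3) = 3.696271
Z = R / W^(1/3) = 35.7 / 3.696271
Z = 9.658 m/kg^(1/3)

9.658


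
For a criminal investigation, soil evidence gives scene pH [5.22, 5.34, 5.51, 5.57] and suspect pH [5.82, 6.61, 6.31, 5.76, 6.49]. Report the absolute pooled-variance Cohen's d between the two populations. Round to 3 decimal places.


Pooled-variance Cohen's d for soil pH comparison:
Scene mean = 21.64 / 4 = 5.41
Suspect mean = 30.99 / 5 = 6.198
Scene sample variance s_s^2 = 0.025533
Suspect sample variance s_c^2 = 0.15057
Pooled variance = ((n_s-1)*s_s^2 + (n_c-1)*s_c^2) / (n_s + n_c - 2) = 0.096983
Pooled SD = sqrt(0.096983) = 0.311421
Mean difference = -0.788
|d| = |-0.788| / 0.311421 = 2.530

2.530


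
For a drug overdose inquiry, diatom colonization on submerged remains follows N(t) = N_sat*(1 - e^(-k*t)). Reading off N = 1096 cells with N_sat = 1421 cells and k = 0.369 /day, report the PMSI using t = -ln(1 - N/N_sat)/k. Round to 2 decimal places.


PMSI from diatom colonization curve:
N / N_sat = 1096 / 1421 = 0.771288
1 - N/N_sat = 0.228712
ln(1 - N/N_sat) = -1.475292
t = -ln(1 - N/N_sat) / k = -(-1.475292) / 0.369 = 4.00 days

4.00


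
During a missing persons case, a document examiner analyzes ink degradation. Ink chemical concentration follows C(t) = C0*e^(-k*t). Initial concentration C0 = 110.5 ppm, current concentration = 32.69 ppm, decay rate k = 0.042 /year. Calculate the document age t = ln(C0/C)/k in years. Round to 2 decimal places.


Document age estimation:
C0/C = 110.5 / 32.69 = 3.380239
ln(C0/C) = 1.217946
t = 1.217946 / 0.042 = 29.00 years

29.00


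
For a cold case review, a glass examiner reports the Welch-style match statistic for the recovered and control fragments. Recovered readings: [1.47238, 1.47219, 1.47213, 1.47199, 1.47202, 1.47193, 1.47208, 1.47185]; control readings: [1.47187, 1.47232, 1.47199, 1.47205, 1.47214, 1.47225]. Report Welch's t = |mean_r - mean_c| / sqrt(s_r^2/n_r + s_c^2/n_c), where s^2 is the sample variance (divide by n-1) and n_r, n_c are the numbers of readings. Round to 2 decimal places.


Welch's t-criterion for glass RI comparison:
Recovered mean = sum / n_r = 11.77657 / 8 = 1.4720712
Control mean = sum / n_c = 8.83262 / 6 = 1.4721033
Recovered sample variance s_r^2 = 2.72982e-08
Control sample variance s_c^2 = 2.79867e-08
Welch SE (unpooled) = sqrt(s_r^2/n_r + s_c^2/n_c) = sqrt(3.41228e-09 + 4.66444e-09) = sqrt(8.07672e-09) = 8.98706e-05
|mean_r - mean_c| = 3.20833e-05
t = 3.20833e-05 / 8.98706e-05 = 0.36

0.36


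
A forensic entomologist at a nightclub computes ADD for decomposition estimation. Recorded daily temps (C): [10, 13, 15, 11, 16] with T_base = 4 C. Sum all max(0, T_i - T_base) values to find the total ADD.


Computing ADD day by day:
Day 1: max(0, 10 - 4) = 6
Day 2: max(0, 13 - 4) = 9
Day 3: max(0, 15 - 4) = 11
Day 4: max(0, 11 - 4) = 7
Day 5: max(0, 16 - 4) = 12
Total ADD = 45

45


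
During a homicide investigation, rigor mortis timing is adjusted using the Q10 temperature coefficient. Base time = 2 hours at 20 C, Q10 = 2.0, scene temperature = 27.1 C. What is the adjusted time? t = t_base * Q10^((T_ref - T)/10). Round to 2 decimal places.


Rigor mortis time adjustment:
Exponent = (T_ref - T_actual) / 10 = (20 - 27.1) / 10 = -0.71
Q10 factor = 2.0^-0.71 = 0.61132
t_adjusted = 2 * 0.61132 = 1.22 hours

1.22


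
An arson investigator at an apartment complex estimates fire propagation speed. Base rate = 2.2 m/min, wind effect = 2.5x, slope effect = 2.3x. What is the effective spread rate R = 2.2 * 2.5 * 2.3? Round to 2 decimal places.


Fire spread rate calculation:
R = R0 * wind_factor * slope_factor
= 2.2 * 2.5 * 2.3
= 5.5 * 2.3
= 12.65 m/min

12.65


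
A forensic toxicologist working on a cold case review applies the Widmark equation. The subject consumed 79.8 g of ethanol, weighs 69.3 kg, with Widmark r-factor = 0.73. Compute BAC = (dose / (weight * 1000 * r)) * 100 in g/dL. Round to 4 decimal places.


Applying the Widmark formula:
BAC = (dose_g / (body_wt * 1000 * r)) * 100
Denominator = 69.3 * 1000 * 0.73 = 50589
BAC = (79.8 / 50589) * 100
BAC = 0.1577 g/dL

0.1577


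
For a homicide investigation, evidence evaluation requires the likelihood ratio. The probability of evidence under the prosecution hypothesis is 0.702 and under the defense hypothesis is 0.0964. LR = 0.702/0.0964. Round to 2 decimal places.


Likelihood ratio calculation:
LR = P(E|Hp) / P(E|Hd)
LR = 0.702 / 0.0964
LR = 7.28

7.28


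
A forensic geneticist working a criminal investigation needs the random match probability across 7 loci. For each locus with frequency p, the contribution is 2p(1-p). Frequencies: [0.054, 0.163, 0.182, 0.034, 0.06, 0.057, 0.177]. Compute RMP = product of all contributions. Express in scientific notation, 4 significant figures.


Computing RMP for 7 loci:
Locus 1: 2 * 0.054 * 0.946 = 0.102168
Locus 2: 2 * 0.163 * 0.837 = 0.272862
Locus 3: 2 * 0.182 * 0.818 = 0.297752
Locus 4: 2 * 0.034 * 0.966 = 0.065688
Locus 5: 2 * 0.06 * 0.94 = 0.1128
Locus 6: 2 * 0.057 * 0.943 = 0.107502
Locus 7: 2 * 0.177 * 0.823 = 0.291342
RMP = 1.926e-06

1.926e-06


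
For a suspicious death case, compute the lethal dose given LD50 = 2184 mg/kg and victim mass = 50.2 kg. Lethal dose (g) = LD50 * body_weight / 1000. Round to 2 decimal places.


Lethal dose calculation:
Lethal dose = LD50 * body_weight / 1000
= 2184 * 50.2 / 1000
= 109636.8 / 1000
= 109.64 g

109.64


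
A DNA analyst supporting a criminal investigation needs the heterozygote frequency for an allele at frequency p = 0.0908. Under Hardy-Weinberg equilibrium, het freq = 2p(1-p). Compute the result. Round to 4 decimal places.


Hardy-Weinberg heterozygote frequency:
q = 1 - p = 1 - 0.0908 = 0.9092
2pq = 2 * 0.0908 * 0.9092 = 0.1651

0.1651


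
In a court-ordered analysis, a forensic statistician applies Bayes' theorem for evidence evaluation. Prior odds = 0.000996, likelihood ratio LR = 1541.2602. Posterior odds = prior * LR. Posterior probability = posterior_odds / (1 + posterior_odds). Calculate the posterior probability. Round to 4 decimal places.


Bayesian evidence evaluation:
Posterior odds = prior_odds * LR = 0.000996 * 1541.2602 = 1.535095
Posterior probability = posterior_odds / (1 + posterior_odds)
= 1.535095 / (1 + 1.535095)
= 1.535095 / 2.535095
= 0.6055

0.6055
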